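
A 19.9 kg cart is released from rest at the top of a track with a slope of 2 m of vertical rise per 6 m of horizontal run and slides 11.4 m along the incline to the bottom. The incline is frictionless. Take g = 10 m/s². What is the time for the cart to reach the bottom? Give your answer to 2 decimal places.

2.69 s

The weight component along the incline is mg sin 18.43° = 62.929 N and the normal force is N = mg cos 18.43° = 188.788 N.
With no friction, a = g sin 18.43° = 3.1623 m/s².
Starting from rest, L = ½at², so t = √(2L/a) = √(2 × 11.4 / 3.1623) = 2.6851 s.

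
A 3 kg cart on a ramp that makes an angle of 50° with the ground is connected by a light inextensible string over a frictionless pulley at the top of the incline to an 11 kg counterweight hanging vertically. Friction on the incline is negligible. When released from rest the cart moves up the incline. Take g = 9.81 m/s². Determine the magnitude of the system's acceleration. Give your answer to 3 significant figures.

6.10 m/s²

For the cart on the incline: the weight component along the slope is m₁g sin 50° = 3 × 9.81 × 0.7660 = 22.543 N and the normal force is N = m₁g cos 50° = 18.917 N.
Newton's second law for the cart (up-slope positive): T − 22.543 = 3 a. For the hanging counterweight (downward positive): 11 × 9.81 − T = 11 a.
Adding the two equations eliminates T: 85.367 = 14 a, so a = 6.0976 m/s².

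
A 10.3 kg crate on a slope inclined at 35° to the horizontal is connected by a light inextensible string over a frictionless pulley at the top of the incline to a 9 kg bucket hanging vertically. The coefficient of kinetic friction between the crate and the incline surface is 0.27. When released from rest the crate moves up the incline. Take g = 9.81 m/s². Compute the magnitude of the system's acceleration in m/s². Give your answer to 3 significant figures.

For the crate on the incline: the weight component along the slope is m₁g sin 35° = 10.3 × 9.81 × 0.5736 = 57.958 N and the normal force is N = m₁g cos 35° = 82.770 N.
Kinetic friction opposes the crate's motion up the incline: f = μN = 0.27 × 82.770 = 22.348 N acting down the slope.
Newton's second law for the crate (up-slope positive): T − 57.958 − 22.348 = 10.3 a. For the hanging bucket (downward positive): 9 × 9.81 − T = 9 a.
Adding the two equations eliminates T: 7.984 = 19.3 a, so a = 0.4137 m/s².

0.414 m/s²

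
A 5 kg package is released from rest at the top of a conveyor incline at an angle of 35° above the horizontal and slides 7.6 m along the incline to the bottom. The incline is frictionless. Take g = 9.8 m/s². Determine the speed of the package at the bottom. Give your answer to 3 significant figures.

9.24 m/s

The weight component along the incline is mg sin 35° = 28.105 N and the normal force is N = mg cos 35° = 40.138 N.
With no friction, a = g sin 35° = 5.6210 m/s².
Starting from rest over a distance of 7.6 m, v² = 2aL = 2 × 5.6210 × 7.6 = 85.4392, so v = 9.2433 m/s.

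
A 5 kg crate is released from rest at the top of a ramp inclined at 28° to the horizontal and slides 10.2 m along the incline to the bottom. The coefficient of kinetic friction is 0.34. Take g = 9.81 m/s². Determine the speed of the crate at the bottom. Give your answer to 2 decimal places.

The weight component along the incline is mg sin 28° = 23.028 N and the normal force is N = mg cos 28° = 43.309 N.
Friction up the slope is f = μN = 0.34 × 43.309 = 14.725 N, so the net downslope force is 23.028 − 14.725 = 8.303 N and a = 8.303 / 5 = 1.6606 m/s².
Starting from rest over a distance of 10.2 m, v² = 2aL = 2 × 1.6606 × 10.2 = 33.8762, so v = 5.8203 m/s.

5.82 m/s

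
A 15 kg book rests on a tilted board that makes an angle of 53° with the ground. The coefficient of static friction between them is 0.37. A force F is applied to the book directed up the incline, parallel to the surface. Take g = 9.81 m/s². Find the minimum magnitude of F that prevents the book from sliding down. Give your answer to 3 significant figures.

The normal force is N = mg cos 53° = 88.557 N. With F at its minimum the book is on the verge of sliding down, so static friction is at its maximum μ_s N = 0.37 × 88.557 = 32.766 N and acts up the slope.
Equilibrium along the incline: F + μ_s N = mg sin 53°, so F = 117.519 − 32.766 = 84.753 N.

84.8 N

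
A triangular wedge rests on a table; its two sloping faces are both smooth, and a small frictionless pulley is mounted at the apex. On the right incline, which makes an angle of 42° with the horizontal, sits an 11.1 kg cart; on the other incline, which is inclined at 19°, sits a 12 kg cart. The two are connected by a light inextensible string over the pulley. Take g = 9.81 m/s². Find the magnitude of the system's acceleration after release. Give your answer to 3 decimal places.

1.495 m/s²

Resolve each weight along its own incline: the 11.1 kg mass has component 11.1 × 9.81 × sin 42° = 72.862 N down its slope, and the 12 kg mass has 12 × 9.81 × sin 19° = 38.326 N down its slope.
The 11.1 kg side's 72.862 N exceeds the other side's 38.326 N, so that mass slides down and the 12 kg mass slides up. Taking that direction as positive, Newton's second law for the whole system gives 72.862 − 38.326 = (11.1 + 12) a, so a = 34.536 / 23.1 = 1.4951 m/s².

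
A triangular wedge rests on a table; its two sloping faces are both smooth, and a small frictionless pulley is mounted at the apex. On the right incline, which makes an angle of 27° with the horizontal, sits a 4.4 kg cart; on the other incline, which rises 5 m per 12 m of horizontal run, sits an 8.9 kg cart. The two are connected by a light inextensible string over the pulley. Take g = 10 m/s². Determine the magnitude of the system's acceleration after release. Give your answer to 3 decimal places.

Resolve each weight along its own incline: the 4.4 kg mass has component 4.4 × 10 × sin 27° = 19.976 N down its slope, and the 8.9 kg mass has 8.9 × 10 × sin 22.62° = 34.231 N down its slope.
The 8.9 kg side's 34.231 N exceeds the other side's 19.976 N, so that mass slides down and the 4.4 kg mass slides up. Taking that direction as positive, Newton's second law for the whole system gives 34.231 − 19.976 = (4.4 + 8.9) a, so a = 14.255 / 13.3 = 1.0718 m/s².

1.072 m/s²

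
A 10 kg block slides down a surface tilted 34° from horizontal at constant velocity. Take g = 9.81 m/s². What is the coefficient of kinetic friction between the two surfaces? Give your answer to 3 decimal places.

0.675

At constant velocity the net force along the incline is zero: mg sin 34° = μ mg cos 34°.
So μ = tan 34° = 0.5592 / 0.8290 = 0.6745.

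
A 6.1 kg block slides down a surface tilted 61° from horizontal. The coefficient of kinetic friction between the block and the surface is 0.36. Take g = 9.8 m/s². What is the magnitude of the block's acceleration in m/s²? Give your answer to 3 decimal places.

6.861 m/s²

Resolving the weight along the incline: the component pulling the block down the slope is mg sin 61° = 6.1 × 9.8 × 0.8746 = 52.284 N, and the normal force is N = mg cos 61° = 6.1 × 9.8 × 0.4848 = 28.981 N.
Kinetic friction acts up the slope with magnitude f = μN = 0.36 × 28.981 = 10.433 N.
Net force along the incline is 52.284 − 10.433 = 41.851 N, so a = 41.851 / 6.1 = 6.8608 m/s².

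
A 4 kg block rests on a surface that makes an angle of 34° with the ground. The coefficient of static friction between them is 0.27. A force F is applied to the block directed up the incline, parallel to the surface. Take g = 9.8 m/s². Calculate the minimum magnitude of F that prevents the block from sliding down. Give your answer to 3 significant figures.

13.1 N

The normal force is N = mg cos 34° = 32.498 N. With F at its minimum the block is on the verge of sliding down, so static friction is at its maximum μ_s N = 0.27 × 32.498 = 8.774 N and acts up the slope.
Equilibrium along the incline: F + μ_s N = mg sin 34°, so F = 21.920 − 8.774 = 13.146 N.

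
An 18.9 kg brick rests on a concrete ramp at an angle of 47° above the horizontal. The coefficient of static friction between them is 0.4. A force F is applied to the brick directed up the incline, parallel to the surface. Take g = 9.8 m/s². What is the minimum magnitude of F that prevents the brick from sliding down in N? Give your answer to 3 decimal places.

The normal force is N = mg cos 47° = 126.320 N. With F at its minimum the brick is on the verge of sliding down, so static friction is at its maximum μ_s N = 0.4 × 126.320 = 50.528 N and acts up the slope.
Equilibrium along the incline: F + μ_s N = mg sin 47°, so F = 135.461 − 50.528 = 84.933 N.

84.933 N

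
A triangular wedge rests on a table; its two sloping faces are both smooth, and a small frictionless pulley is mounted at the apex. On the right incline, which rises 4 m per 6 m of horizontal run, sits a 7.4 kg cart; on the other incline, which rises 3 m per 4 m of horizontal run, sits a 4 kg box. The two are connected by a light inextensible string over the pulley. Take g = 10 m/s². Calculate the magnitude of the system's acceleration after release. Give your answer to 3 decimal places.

Resolve each weight along its own incline: the 7.4 kg mass has component 7.4 × 10 × sin 33.69° = 41.048 N down its slope, and the 4 kg mass has 4 × 10 × sin 36.87° = 24.000 N down its slope.
The 7.4 kg side's 41.048 N exceeds the other side's 24.000 N, so that mass slides down and the 4 kg mass slides up. Taking that direction as positive, Newton's second law for the whole system gives 41.048 − 24.000 = (7.4 + 4) a, so a = 17.048 / 11.4 = 1.4954 m/s².

1.495 m/s²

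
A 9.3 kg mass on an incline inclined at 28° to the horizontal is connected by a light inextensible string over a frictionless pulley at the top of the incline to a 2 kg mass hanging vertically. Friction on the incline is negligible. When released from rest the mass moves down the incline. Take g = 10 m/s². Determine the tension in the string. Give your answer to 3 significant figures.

24.2 N

For the mass on the incline: the weight component along the slope is m₁g sin 28° = 9.3 × 10 × 0.4695 = 43.663 N and the normal force is N = m₁g cos 28° = 82.114 N.
Newton's second law for the mass (down-slope positive): 43.663 − T = 9.3 a. For the hanging mass (upward positive): T − 2 × 10 = 2 a.
Adding the two equations eliminates T: 23.663 = 11.3 a, so a = 2.0941 m/s².
Then from the hanging mass's equation, T = 2 × (10 + 2.0941) = 24.188 N.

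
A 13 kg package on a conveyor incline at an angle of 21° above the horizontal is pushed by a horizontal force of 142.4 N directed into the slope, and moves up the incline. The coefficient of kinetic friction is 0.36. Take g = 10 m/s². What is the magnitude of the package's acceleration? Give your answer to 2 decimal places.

1.87 m/s²

The horizontal push has components F cos 21° = 142.4 × 0.9336 = 132.945 N up the incline and F sin 21° = 142.4 × 0.3584 = 51.036 N pressing into the surface.
The normal force is therefore N = mg cos 21° + F sin 21° = 121.368 + 51.036 = 172.404 N, and kinetic friction down the slope is μN = 0.36 × 172.404 = 62.065 N.
Along the incline: F cos 21° − mg sin 21° − μN = ma, so 132.945 − 46.592 − 62.065 = 13 a, giving a = 1.8683 m/s².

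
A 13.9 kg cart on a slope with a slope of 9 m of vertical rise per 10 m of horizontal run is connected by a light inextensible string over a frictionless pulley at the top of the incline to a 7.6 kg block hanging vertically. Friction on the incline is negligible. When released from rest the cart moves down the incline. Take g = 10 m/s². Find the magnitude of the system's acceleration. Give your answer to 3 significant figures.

For the cart on the incline: the weight component along the slope is m₁g sin 41.99° = 13.9 × 10 × 0.6690 = 92.991 N and the normal force is N = m₁g cos 41.99° = 103.318 N.
Newton's second law for the cart (down-slope positive): 92.991 − T = 13.9 a. For the hanging block (upward positive): T − 7.6 × 10 = 7.6 a.
Adding the two equations eliminates T: 16.991 = 21.5 a, so a = 0.7903 m/s².

0.790 m/s²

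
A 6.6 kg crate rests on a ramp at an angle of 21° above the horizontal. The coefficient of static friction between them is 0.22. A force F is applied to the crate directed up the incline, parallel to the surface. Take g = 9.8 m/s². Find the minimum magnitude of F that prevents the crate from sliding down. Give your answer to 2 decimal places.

The normal force is N = mg cos 21° = 60.384 N. With F at its minimum the crate is on the verge of sliding down, so static friction is at its maximum μ_s N = 0.22 × 60.384 = 13.284 N and acts up the slope.
Equilibrium along the incline: F + μ_s N = mg sin 21°, so F = 23.179 − 13.284 = 9.895 N.

9.89 N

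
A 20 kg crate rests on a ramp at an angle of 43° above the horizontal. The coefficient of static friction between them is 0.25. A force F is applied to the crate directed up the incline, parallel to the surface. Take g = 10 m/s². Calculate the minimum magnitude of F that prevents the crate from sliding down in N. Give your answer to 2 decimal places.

99.83 N

The normal force is N = mg cos 43° = 146.271 N. With F at its minimum the crate is on the verge of sliding down, so static friction is at its maximum μ_s N = 0.25 × 146.271 = 36.568 N and acts up the slope.
Equilibrium along the incline: F + μ_s N = mg sin 43°, so F = 136.400 − 36.568 = 99.832 N.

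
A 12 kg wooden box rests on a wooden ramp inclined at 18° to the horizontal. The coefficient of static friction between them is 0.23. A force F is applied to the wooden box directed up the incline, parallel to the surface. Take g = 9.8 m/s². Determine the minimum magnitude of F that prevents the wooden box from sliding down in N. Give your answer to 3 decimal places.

The normal force is N = mg cos 18° = 111.844 N. With F at its minimum the wooden box is on the verge of sliding down, so static friction is at its maximum μ_s N = 0.23 × 111.844 = 25.724 N and acts up the slope.
Equilibrium along the incline: F + μ_s N = mg sin 18°, so F = 36.340 − 25.724 = 10.616 N.

10.616 N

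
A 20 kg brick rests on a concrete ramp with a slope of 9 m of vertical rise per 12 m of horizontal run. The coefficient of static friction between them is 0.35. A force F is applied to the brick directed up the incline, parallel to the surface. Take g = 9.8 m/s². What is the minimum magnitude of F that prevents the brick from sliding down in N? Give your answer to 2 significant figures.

The normal force is N = mg cos 36.87° = 156.800 N. With F at its minimum the brick is on the verge of sliding down, so static friction is at its maximum μ_s N = 0.35 × 156.800 = 54.880 N and acts up the slope.
Equilibrium along the incline: F + μ_s N = mg sin 36.87°, so F = 117.600 − 54.880 = 62.720 N.

63 N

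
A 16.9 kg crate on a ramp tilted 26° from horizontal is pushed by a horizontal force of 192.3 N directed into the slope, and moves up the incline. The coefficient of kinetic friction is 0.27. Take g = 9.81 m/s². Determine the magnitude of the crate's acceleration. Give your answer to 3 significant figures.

2.20 m/s²

The horizontal push has components F cos 26° = 192.3 × 0.8988 = 172.839 N up the incline and F sin 26° = 192.3 × 0.4384 = 84.304 N pressing into the surface.
The normal force is therefore N = mg cos 26° + F sin 26° = 149.011 + 84.304 = 233.315 N, and kinetic friction down the slope is μN = 0.27 × 233.315 = 62.995 N.
Along the incline: F cos 26° − mg sin 26° − μN = ma, so 172.839 − 72.682 − 62.995 = 16.9 a, giving a = 2.1989 m/s².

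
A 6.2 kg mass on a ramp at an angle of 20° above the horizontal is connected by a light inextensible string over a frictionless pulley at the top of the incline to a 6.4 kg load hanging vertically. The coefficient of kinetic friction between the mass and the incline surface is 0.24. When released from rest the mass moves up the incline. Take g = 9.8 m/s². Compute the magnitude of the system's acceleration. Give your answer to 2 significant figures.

For the mass on the incline: the weight component along the slope is m₁g sin 20° = 6.2 × 9.8 × 0.3420 = 20.780 N and the normal force is N = m₁g cos 20° = 57.096 N.
Kinetic friction opposes the mass's motion up the incline: f = μN = 0.24 × 57.096 = 13.703 N acting down the slope.
Newton's second law for the mass (up-slope positive): T − 20.780 − 13.703 = 6.2 a. For the hanging load (downward positive): 6.4 × 9.8 − T = 6.4 a.
Adding the two equations eliminates T: 28.237 = 12.6 a, so a = 2.2410 m/s².

2.2 m/s²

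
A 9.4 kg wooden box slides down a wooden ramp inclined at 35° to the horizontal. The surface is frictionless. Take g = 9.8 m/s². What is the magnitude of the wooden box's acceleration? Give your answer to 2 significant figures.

5.6 m/s²

Resolving the weight along the incline: the component pulling the wooden box down the slope is mg sin 35° = 9.4 × 9.8 × 0.5736 = 52.840 N, and the normal force is N = mg cos 35° = 9.4 × 9.8 × 0.8192 = 75.465 N.
With no friction the net force along the incline is 52.840 N, so a = g sin 35° = 52.840 / 9.4 = 5.6213 m/s².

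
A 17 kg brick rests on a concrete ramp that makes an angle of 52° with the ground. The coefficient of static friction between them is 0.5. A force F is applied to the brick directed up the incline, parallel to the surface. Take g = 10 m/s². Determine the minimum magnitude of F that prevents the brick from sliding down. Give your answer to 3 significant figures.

The normal force is N = mg cos 52° = 104.662 N. With F at its minimum the brick is on the verge of sliding down, so static friction is at its maximum μ_s N = 0.5 × 104.662 = 52.331 N and acts up the slope.
Equilibrium along the incline: F + μ_s N = mg sin 52°, so F = 133.962 − 52.331 = 81.631 N.

81.6 N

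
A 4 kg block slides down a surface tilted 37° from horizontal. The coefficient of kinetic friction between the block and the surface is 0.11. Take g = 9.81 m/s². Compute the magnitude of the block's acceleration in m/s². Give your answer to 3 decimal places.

5.042 m/s²

Resolving the weight along the incline: the component pulling the block down the slope is mg sin 37° = 4 × 9.81 × 0.6018 = 23.615 N, and the normal force is N = mg cos 37° = 4 × 9.81 × 0.7986 = 31.337 N.
Kinetic friction acts up the slope with magnitude f = μN = 0.11 × 31.337 = 3.447 N.
Net force along the incline is 23.615 − 3.447 = 20.168 N, so a = 20.168 / 4 = 5.0420 m/s².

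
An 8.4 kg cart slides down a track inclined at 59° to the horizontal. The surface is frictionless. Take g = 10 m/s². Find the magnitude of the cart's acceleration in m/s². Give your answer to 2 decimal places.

Resolving the weight along the incline: the component pulling the cart down the slope is mg sin 59° = 8.4 × 10 × 0.8572 = 72.005 N, and the normal force is N = mg cos 59° = 8.4 × 10 × 0.5150 = 43.260 N.
With no friction the net force along the incline is 72.005 N, so a = g sin 59° = 72.005 / 8.4 = 8.5720 m/s².

8.57 m/s²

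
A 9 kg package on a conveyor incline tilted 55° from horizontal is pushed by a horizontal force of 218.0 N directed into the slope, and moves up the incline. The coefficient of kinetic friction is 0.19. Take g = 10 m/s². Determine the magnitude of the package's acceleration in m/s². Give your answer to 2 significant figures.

The horizontal push has components F cos 55° = 218.0 × 0.5736 = 125.045 N up the incline and F sin 55° = 218.0 × 0.8192 = 178.586 N pressing into the surface.
The normal force is therefore N = mg cos 55° + F sin 55° = 51.624 + 178.586 = 230.210 N, and kinetic friction down the slope is μN = 0.19 × 230.210 = 43.740 N.
Along the incline: F cos 55° − mg sin 55° − μN = ma, so 125.045 − 73.728 − 43.740 = 9 a, giving a = 0.8419 m/s².

0.84 m/s²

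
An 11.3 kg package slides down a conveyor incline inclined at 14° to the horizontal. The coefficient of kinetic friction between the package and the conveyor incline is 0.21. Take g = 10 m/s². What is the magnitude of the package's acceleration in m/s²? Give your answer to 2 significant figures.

0.38 m/s²

Resolving the weight along the incline: the component pulling the package down the slope is mg sin 14° = 11.3 × 10 × 0.2419 = 27.335 N, and the normal force is N = mg cos 14° = 11.3 × 10 × 0.9703 = 109.644 N.
Kinetic friction acts up the slope with magnitude f = μN = 0.21 × 109.644 = 23.025 N.
Net force along the incline is 27.335 − 23.025 = 4.310 N, so a = 4.310 / 11.3 = 0.3814 m/s².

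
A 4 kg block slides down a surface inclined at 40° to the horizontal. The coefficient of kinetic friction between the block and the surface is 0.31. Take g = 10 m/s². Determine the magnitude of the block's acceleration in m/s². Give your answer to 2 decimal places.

Resolving the weight along the incline: the component pulling the block down the slope is mg sin 40° = 4 × 10 × 0.6428 = 25.712 N, and the normal force is N = mg cos 40° = 4 × 10 × 0.7660 = 30.640 N.
Kinetic friction acts up the slope with magnitude f = μN = 0.31 × 30.640 = 9.498 N.
Net force along the incline is 25.712 − 9.498 = 16.214 N, so a = 16.214 / 4 = 4.0535 m/s².

4.05 m/s²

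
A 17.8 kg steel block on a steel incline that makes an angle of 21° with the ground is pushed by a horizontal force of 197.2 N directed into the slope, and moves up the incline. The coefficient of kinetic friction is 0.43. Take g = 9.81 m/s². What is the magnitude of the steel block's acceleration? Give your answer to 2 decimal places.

The horizontal push has components F cos 21° = 197.2 × 0.9336 = 184.106 N up the incline and F sin 21° = 197.2 × 0.3584 = 70.676 N pressing into the surface.
The normal force is therefore N = mg cos 21° + F sin 21° = 163.023 + 70.676 = 233.699 N, and kinetic friction down the slope is μN = 0.43 × 233.699 = 100.491 N.
Along the incline: F cos 21° − mg sin 21° − μN = ma, so 184.106 − 62.583 − 100.491 = 17.8 a, giving a = 1.1816 m/s².

1.18 m/s²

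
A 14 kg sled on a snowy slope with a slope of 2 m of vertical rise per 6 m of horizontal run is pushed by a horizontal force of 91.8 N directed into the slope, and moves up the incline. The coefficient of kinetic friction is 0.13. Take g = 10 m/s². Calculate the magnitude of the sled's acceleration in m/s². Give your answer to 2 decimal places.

The horizontal push has components F cos 18.43° = 91.8 × 0.9487 = 87.091 N up the incline and F sin 18.43° = 91.8 × 0.3162 = 29.027 N pressing into the surface.
The normal force is therefore N = mg cos 18.43° + F sin 18.43° = 132.818 + 29.027 = 161.845 N, and kinetic friction down the slope is μN = 0.13 × 161.845 = 21.040 N.
Along the incline: F cos 18.43° − mg sin 18.43° − μN = ma, so 87.091 − 44.268 − 21.040 = 14 a, giving a = 1.5559 m/s².

1.56 m/s²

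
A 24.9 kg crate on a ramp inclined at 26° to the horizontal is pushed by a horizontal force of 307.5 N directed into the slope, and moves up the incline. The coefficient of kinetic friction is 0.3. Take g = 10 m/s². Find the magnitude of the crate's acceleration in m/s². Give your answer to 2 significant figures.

The horizontal push has components F cos 26° = 307.5 × 0.8988 = 276.381 N up the incline and F sin 26° = 307.5 × 0.4384 = 134.808 N pressing into the surface.
The normal force is therefore N = mg cos 26° + F sin 26° = 223.801 + 134.808 = 358.609 N, and kinetic friction down the slope is μN = 0.3 × 358.609 = 107.583 N.
Along the incline: F cos 26° − mg sin 26° − μN = ma, so 276.381 − 109.162 − 107.583 = 24.9 a, giving a = 2.3950 m/s².

2.4 m/s²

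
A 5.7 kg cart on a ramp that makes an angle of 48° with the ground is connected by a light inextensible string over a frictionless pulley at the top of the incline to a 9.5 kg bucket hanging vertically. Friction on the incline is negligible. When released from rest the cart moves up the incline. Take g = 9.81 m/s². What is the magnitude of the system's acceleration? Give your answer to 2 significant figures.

For the cart on the incline: the weight component along the slope is m₁g sin 48° = 5.7 × 9.81 × 0.7431 = 41.552 N and the normal force is N = m₁g cos 48° = 37.416 N.
Newton's second law for the cart (up-slope positive): T − 41.552 = 5.7 a. For the hanging bucket (downward positive): 9.5 × 9.81 − T = 9.5 a.
Adding the two equations eliminates T: 51.643 = 15.2 a, so a = 3.3976 m/s².

3.4 m/s²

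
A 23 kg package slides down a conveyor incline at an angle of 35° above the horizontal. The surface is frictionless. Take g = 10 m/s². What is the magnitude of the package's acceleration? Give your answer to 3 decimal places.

5.736 m/s²

Resolving the weight along the incline: the component pulling the package down the slope is mg sin 35° = 23 × 10 × 0.5736 = 131.928 N, and the normal force is N = mg cos 35° = 23 × 10 × 0.8192 = 188.416 N.
With no friction the net force along the incline is 131.928 N, so a = g sin 35° = 131.928 / 23 = 5.7360 m/s².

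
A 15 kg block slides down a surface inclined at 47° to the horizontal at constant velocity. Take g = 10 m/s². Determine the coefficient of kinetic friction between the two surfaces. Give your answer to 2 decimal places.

1.07

At constant velocity the net force along the incline is zero: mg sin 47° = μ mg cos 47°.
So μ = tan 47° = 0.7314 / 0.6820 = 1.0724.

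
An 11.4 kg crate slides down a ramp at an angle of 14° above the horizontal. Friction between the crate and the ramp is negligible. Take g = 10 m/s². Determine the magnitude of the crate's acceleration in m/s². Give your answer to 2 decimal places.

Resolving the weight along the incline: the component pulling the crate down the slope is mg sin 14° = 11.4 × 10 × 0.2419 = 27.577 N, and the normal force is N = mg cos 14° = 11.4 × 10 × 0.9703 = 110.614 N.
With no friction the net force along the incline is 27.577 N, so a = g sin 14° = 27.577 / 11.4 = 2.4190 m/s².

2.42 m/s²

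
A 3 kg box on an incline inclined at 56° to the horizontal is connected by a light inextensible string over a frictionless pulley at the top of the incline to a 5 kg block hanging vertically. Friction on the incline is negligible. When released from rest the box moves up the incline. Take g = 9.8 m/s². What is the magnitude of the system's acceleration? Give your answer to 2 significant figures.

3.1 m/s²

For the box on the incline: the weight component along the slope is m₁g sin 56° = 3 × 9.8 × 0.8290 = 24.373 N and the normal force is N = m₁g cos 56° = 16.440 N.
Newton's second law for the box (up-slope positive): T − 24.373 = 3 a. For the hanging block (downward positive): 5 × 9.8 − T = 5 a.
Adding the two equations eliminates T: 24.627 = 8 a, so a = 3.0784 m/s².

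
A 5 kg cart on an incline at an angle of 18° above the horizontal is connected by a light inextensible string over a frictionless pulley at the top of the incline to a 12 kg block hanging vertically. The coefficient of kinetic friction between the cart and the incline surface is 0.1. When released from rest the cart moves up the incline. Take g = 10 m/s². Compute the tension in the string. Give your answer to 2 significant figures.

For the cart on the incline: the weight component along the slope is m₁g sin 18° = 5 × 10 × 0.3090 = 15.450 N and the normal force is N = m₁g cos 18° = 47.553 N.
Kinetic friction opposes the cart's motion up the incline: f = μN = 0.1 × 47.553 = 4.755 N acting down the slope.
Newton's second law for the cart (up-slope positive): T − 15.450 − 4.755 = 5 a. For the hanging block (downward positive): 12 × 10 − T = 12 a.
Adding the two equations eliminates T: 99.795 = 17 a, so a = 5.8703 m/s².
Then from the hanging block's equation, T = 12 × (10 − 5.8703) = 49.556 N.

50 N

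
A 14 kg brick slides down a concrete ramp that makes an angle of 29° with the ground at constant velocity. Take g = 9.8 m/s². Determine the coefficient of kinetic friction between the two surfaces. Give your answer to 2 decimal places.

0.55

At constant velocity the net force along the incline is zero: mg sin 29° = μ mg cos 29°.
So μ = tan 29° = 0.4848 / 0.8746 = 0.5543.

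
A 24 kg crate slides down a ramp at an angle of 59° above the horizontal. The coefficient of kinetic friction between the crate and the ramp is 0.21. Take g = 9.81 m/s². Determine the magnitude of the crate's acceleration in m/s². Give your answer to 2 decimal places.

Resolving the weight along the incline: the component pulling the crate down the slope is mg sin 59° = 24 × 9.81 × 0.8572 = 201.819 N, and the normal force is N = mg cos 59° = 24 × 9.81 × 0.5150 = 121.252 N.
Kinetic friction acts up the slope with magnitude f = μN = 0.21 × 121.252 = 25.463 N.
Net force along the incline is 201.819 − 25.463 = 176.356 N, so a = 176.356 / 24 = 7.3482 m/s².

7.35 m/s²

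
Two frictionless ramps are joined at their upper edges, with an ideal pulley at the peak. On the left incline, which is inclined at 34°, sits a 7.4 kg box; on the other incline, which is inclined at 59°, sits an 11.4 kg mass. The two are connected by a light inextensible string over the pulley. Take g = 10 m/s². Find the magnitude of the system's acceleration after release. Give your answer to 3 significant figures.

3.00 m/s²

Resolve each weight along its own incline: the 7.4 kg mass has component 7.4 × 10 × sin 34° = 41.380 N down its slope, and the 11.4 kg mass has 11.4 × 10 × sin 59° = 97.717 N down its slope.
The 11.4 kg side's 97.717 N exceeds the other side's 41.380 N, so that mass slides down and the 7.4 kg mass slides up. Taking that direction as positive, Newton's second law for the whole system gives 97.717 − 41.380 = (7.4 + 11.4) a, so a = 56.337 / 18.8 = 2.9966 m/s².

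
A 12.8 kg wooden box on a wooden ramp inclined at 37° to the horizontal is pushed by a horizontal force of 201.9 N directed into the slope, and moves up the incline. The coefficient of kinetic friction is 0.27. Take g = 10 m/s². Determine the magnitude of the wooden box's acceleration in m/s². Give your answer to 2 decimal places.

1.86 m/s²

The horizontal push has components F cos 37° = 201.9 × 0.7986 = 161.237 N up the incline and F sin 37° = 201.9 × 0.6018 = 121.503 N pressing into the surface.
The normal force is therefore N = mg cos 37° + F sin 37° = 102.221 + 121.503 = 223.724 N, and kinetic friction down the slope is μN = 0.27 × 223.724 = 60.405 N.
Along the incline: F cos 37° − mg sin 37° − μN = ma, so 161.237 − 77.030 − 60.405 = 12.8 a, giving a = 1.8595 m/s².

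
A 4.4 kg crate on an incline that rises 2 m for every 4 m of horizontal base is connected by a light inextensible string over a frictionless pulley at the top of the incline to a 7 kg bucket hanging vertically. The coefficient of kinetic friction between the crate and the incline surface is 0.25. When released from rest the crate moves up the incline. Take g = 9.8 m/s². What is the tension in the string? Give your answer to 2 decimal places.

44.24 N

For the crate on the incline: the weight component along the slope is m₁g sin 26.57° = 4.4 × 9.8 × 0.4472 = 19.283 N and the normal force is N = m₁g cos 26.57° = 38.568 N.
Kinetic friction opposes the crate's motion up the incline: f = μN = 0.25 × 38.568 = 9.642 N acting down the slope.
Newton's second law for the crate (up-slope positive): T − 19.283 − 9.642 = 4.4 a. For the hanging bucket (downward positive): 7 × 9.8 − T = 7 a.
Adding the two equations eliminates T: 39.675 = 11.4 a, so a = 3.4803 m/s².
Then from the hanging bucket's equation, T = 7 × (9.8 − 3.4803) = 44.238 N.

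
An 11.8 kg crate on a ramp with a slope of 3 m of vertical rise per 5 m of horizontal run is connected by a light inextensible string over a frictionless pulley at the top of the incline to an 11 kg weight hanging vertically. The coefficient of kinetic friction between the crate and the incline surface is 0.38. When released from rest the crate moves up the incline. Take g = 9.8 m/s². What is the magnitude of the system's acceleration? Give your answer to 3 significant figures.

0.466 m/s²

For the crate on the incline: the weight component along the slope is m₁g sin 30.96° = 11.8 × 9.8 × 0.5145 = 59.497 N and the normal force is N = m₁g cos 30.96° = 99.160 N.
Kinetic friction opposes the crate's motion up the incline: f = μN = 0.38 × 99.160 = 37.681 N acting down the slope.
Newton's second law for the crate (up-slope positive): T − 59.497 − 37.681 = 11.8 a. For the hanging weight (downward positive): 11 × 9.8 − T = 11 a.
Adding the two equations eliminates T: 10.622 = 22.8 a, so a = 0.4659 m/s².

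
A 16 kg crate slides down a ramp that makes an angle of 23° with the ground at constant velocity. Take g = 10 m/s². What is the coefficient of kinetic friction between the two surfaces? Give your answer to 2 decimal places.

At constant velocity the net force along the incline is zero: mg sin 23° = μ mg cos 23°.
So μ = tan 23° = 0.3907 / 0.9205 = 0.4244.

0.42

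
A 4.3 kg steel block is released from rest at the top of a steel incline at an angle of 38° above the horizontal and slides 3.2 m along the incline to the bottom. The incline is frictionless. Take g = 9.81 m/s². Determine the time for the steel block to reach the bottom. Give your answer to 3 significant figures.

The weight component along the incline is mg sin 38° = 25.970 N and the normal force is N = mg cos 38° = 33.241 N.
With no friction, a = g sin 38° = 6.0396 m/s².
Starting from rest, L = ½at², so t = √(2L/a) = √(2 × 3.2 / 6.0396) = 1.0294 s.

1.03 s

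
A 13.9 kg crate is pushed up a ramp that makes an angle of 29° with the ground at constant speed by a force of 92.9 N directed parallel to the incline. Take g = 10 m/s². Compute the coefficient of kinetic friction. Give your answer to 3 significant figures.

At constant speed ΣF = 0 along the incline. The applied 92.9 N acts up the slope; the weight component mg sin 29° = 67.389 N and kinetic friction μN both act down the slope.
So 92.9 = 67.389 + μ × 121.572, giving μ = (92.9 − 67.389) / 121.572 = 0.2098.

0.210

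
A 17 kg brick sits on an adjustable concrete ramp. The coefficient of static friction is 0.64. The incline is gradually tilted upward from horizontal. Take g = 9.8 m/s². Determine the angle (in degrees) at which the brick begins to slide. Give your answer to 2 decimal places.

At the threshold of sliding, static friction is at its maximum μ_s N and exactly balances the weight component along the incline: mg sin θ = μ_s mg cos θ.
Hence tan θ = μ_s = 0.64, so θ = arctan(0.64) = 32.6192°.

32.62°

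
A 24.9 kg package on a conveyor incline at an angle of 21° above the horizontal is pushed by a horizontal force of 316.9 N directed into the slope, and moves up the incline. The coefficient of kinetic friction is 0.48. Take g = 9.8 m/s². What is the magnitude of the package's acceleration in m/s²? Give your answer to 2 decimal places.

The horizontal push has components F cos 21° = 316.9 × 0.9336 = 295.858 N up the incline and F sin 21° = 316.9 × 0.3584 = 113.577 N pressing into the surface.
The normal force is therefore N = mg cos 21° + F sin 21° = 227.817 + 113.577 = 341.394 N, and kinetic friction down the slope is μN = 0.48 × 341.394 = 163.869 N.
Along the incline: F cos 21° − mg sin 21° − μN = ma, so 295.858 − 87.457 − 163.869 = 24.9 a, giving a = 1.7884 m/s².

1.79 m/s²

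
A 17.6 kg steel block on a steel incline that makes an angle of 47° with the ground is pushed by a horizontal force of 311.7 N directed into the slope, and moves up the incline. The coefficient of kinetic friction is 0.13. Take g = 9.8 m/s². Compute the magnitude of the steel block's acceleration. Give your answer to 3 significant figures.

The horizontal push has components F cos 47° = 311.7 × 0.6820 = 212.579 N up the incline and F sin 47° = 311.7 × 0.7314 = 227.977 N pressing into the surface.
The normal force is therefore N = mg cos 47° + F sin 47° = 117.631 + 227.977 = 345.608 N, and kinetic friction down the slope is μN = 0.13 × 345.608 = 44.929 N.
Along the incline: F cos 47° − mg sin 47° − μN = ma, so 212.579 − 126.152 − 44.929 = 17.6 a, giving a = 2.3578 m/s².

2.36 m/s²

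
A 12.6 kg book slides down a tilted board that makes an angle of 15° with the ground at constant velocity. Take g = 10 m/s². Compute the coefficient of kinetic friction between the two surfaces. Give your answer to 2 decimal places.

0.27

At constant velocity the net force along the incline is zero: mg sin 15° = μ mg cos 15°.
So μ = tan 15° = 0.2588 / 0.9659 = 0.2679.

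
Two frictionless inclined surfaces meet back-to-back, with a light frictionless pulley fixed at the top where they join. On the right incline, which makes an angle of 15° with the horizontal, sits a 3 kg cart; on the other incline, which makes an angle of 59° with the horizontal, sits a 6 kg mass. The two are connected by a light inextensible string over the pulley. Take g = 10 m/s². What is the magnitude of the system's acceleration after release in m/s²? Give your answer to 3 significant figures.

4.85 m/s²

Resolve each weight along its own incline: the 3 kg mass has component 3 × 10 × sin 15° = 7.765 N down its slope, and the 6 kg mass has 6 × 10 × sin 59° = 51.430 N down its slope.
The 6 kg side's 51.430 N exceeds the other side's 7.765 N, so that mass slides down and the 3 kg mass slides up. Taking that direction as positive, Newton's second law for the whole system gives 51.430 − 7.765 = (3 + 6) a, so a = 43.665 / 9 = 4.8517 m/s².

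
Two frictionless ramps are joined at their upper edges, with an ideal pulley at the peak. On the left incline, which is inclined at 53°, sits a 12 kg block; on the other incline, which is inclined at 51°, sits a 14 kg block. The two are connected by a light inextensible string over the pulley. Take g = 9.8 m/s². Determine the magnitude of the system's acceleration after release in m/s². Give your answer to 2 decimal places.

Resolve each weight along its own incline: the 12 kg mass has component 12 × 9.8 × sin 53° = 93.920 N down its slope, and the 14 kg mass has 14 × 9.8 × sin 51° = 106.624 N down its slope.
The 14 kg side's 106.624 N exceeds the other side's 93.920 N, so that mass slides down and the 12 kg mass slides up. Taking that direction as positive, Newton's second law for the whole system gives 106.624 − 93.920 = (12 + 14) a, so a = 12.704 / 26 = 0.4886 m/s².

0.49 m/s²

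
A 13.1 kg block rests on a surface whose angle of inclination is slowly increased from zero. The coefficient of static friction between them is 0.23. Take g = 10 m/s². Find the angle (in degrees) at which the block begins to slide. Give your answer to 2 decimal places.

At the threshold of sliding, static friction is at its maximum μ_s N and exactly balances the weight component along the incline: mg sin θ = μ_s mg cos θ.
Hence tan θ = μ_s = 0.23, so θ = arctan(0.23) = 12.9528°.

12.95°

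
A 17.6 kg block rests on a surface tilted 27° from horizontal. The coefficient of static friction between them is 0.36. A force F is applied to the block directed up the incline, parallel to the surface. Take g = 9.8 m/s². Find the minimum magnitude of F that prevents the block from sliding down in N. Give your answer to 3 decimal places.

22.979 N

The normal force is N = mg cos 27° = 153.681 N. With F at its minimum the block is on the verge of sliding down, so static friction is at its maximum μ_s N = 0.36 × 153.681 = 55.325 N and acts up the slope.
Equilibrium along the incline: F + μ_s N = mg sin 27°, so F = 78.304 − 55.325 = 22.979 N.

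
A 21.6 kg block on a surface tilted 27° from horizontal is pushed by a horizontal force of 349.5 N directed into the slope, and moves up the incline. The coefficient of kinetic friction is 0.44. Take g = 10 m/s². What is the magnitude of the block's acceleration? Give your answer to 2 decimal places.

The horizontal push has components F cos 27° = 349.5 × 0.8910 = 311.404 N up the incline and F sin 27° = 349.5 × 0.4540 = 158.673 N pressing into the surface.
The normal force is therefore N = mg cos 27° + F sin 27° = 192.456 + 158.673 = 351.129 N, and kinetic friction down the slope is μN = 0.44 × 351.129 = 154.497 N.
Along the incline: F cos 27° − mg sin 27° − μN = ma, so 311.404 − 98.064 − 154.497 = 21.6 a, giving a = 2.7242 m/s².

2.72 m/s²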